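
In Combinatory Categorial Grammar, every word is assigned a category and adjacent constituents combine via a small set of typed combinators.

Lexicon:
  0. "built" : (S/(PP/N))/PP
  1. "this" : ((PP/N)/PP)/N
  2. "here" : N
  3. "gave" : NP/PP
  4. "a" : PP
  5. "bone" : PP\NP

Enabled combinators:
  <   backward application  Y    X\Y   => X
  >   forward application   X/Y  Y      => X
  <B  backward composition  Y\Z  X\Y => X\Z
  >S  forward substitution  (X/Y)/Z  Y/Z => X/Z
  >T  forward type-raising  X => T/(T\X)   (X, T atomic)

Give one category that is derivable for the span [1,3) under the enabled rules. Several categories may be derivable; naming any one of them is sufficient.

(PP/N)/PP

[0,6] S   >
  [0,3] S/PP   >S
    [0,1] "built" : (S/(PP/N))/PP
    [1,3] (PP/N)/PP   >
      [1,2] "this" : ((PP/N)/PP)/N
      [2,3] "here" : N
  [3,6] PP   <
    [3,5] NP   >
      [3,4] "gave" : NP/PP
      [4,5] "a" : PP
    [5,6] "bone" : PP\NP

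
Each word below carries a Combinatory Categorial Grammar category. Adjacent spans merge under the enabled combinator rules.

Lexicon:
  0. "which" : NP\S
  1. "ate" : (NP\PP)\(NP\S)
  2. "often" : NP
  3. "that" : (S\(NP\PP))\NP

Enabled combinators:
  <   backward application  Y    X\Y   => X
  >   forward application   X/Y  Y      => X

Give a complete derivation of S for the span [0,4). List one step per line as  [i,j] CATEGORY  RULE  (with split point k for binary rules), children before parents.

[0,4] S   <
  [0,2] NP\PP   <
    [0,1] "which" : NP\S
    [1,2] "ate" : (NP\PP)\(NP\S)
  [2,4] S\(NP\PP)   <
    [2,3] "often" : NP
    [3,4] "that" : (S\(NP\PP))\NP

[0,1] NP\S  lex  "which"
[1,2] (NP\PP)\(NP\S)  lex  "ate"
[0,2] NP\PP  <  k=1
[2,3] NP  lex  "often"
[3,4] (S\(NP\PP))\NP  lex  "that"
[2,4] S\(NP\PP)  <  k=3
[0,4] S  <  k=2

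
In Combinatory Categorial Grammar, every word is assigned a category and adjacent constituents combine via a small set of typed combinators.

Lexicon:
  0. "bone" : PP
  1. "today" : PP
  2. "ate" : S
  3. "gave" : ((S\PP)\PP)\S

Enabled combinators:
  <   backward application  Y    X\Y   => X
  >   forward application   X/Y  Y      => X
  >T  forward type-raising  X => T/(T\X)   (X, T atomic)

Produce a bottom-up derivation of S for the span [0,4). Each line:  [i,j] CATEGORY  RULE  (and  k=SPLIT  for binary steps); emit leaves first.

[0,4] S   >
  [0,1] S/(S\PP)   >T
    [0,1] "bone" : PP
  [1,4] S\PP   <
    [1,2] "today" : PP
    [2,4] (S\PP)\PP   <
      [2,3] "ate" : S
      [3,4] "gave" : ((S\PP)\PP)\S

[0,1] PP  lex  "bone"
[0,1] S/(S\PP)  >T
[1,2] PP  lex  "today"
[2,3] S  lex  "ate"
[3,4] ((S\PP)\PP)\S  lex  "gave"
[2,4] (S\PP)\PP  <  k=3
[1,4] S\PP  <  k=2
[0,4] S  >  k=1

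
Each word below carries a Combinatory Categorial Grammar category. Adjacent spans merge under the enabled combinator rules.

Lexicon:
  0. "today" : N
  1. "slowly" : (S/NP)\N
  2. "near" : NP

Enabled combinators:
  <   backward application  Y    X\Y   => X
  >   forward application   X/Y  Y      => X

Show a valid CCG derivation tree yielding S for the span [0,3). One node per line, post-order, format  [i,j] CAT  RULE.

[0,3] S   >
  [0,2] S/NP   <
    [0,1] "today" : N
    [1,2] "slowly" : (S/NP)\N
  [2,3] "near" : NP

[0,1] N  lex  "today"
[1,2] (S/NP)\N  lex  "slowly"
[0,2] S/NP  <  k=1
[2,3] NP  lex  "near"
[0,3] S  >  k=2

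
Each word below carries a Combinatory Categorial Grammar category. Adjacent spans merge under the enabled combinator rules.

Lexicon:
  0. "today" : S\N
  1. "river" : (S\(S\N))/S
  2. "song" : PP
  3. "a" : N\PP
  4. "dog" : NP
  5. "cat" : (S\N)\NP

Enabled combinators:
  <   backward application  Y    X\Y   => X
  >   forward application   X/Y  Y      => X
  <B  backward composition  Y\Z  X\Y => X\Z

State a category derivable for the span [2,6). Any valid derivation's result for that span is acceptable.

S

[0,6] S   <
  [0,1] "today" : S\N
  [1,6] S\(S\N)   >
    [1,2] "river" : (S\(S\N))/S
    [2,6] S   <
      [2,4] N   <
        [2,3] "song" : PP
        [3,4] "a" : N\PP
      [4,6] S\N   <
        [4,5] "dog" : NP
        [5,6] "cat" : (S\N)\NP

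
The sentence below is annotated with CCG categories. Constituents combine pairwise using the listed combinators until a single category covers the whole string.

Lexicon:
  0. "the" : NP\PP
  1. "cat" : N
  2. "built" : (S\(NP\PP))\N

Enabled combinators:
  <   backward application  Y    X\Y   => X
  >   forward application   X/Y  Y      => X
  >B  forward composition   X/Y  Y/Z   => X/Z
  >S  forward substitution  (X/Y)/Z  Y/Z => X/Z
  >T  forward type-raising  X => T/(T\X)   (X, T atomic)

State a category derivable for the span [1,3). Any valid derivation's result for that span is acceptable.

S\(NP\PP)

[0,3] S   <
  [0,1] "the" : NP\PP
  [1,3] S\(NP\PP)   <
    [1,2] "cat" : N
    [2,3] "built" : (S\(NP\PP))\N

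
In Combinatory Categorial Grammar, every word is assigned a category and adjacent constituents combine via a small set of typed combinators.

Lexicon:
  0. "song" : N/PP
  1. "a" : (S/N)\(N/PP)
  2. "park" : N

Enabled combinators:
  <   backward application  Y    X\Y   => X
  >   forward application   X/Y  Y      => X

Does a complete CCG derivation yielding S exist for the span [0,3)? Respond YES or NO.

YES

[0,3] S   >
  [0,2] S/N   <
    [0,1] "song" : N/PP
    [1,2] "a" : (S/N)\(N/PP)
  [2,3] "park" : N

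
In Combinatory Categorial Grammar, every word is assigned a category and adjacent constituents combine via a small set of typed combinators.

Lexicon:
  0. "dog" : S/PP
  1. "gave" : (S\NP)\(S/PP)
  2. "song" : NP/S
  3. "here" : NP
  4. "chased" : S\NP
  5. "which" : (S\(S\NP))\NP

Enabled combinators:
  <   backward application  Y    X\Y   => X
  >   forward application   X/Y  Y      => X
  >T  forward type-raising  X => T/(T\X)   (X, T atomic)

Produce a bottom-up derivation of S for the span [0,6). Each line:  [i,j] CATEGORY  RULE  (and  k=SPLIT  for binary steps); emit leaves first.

[0,6] S   <
  [0,2] S\NP   <
    [0,1] "dog" : S/PP
    [1,2] "gave" : (S\NP)\(S/PP)
  [2,6] S\(S\NP)   <
    [2,5] NP   >
      [2,3] "song" : NP/S
      [3,5] S   >
        [3,4] S/(S\NP)   >T
          [3,4] "here" : NP
        [4,5] "chased" : S\NP
    [5,6] "which" : (S\(S\NP))\NP

[0,1] S/PP  lex  "dog"
[1,2] (S\NP)\(S/PP)  lex  "gave"
[0,2] S\NP  <  k=1
[2,3] NP/S  lex  "song"
[3,4] NP  lex  "here"
[3,4] S/(S\NP)  >T
[4,5] S\NP  lex  "chased"
[3,5] S  >  k=4
[2,5] NP  >  k=3
[5,6] (S\(S\NP))\NP  lex  "which"
[2,6] S\(S\NP)  <  k=5
[0,6] S  <  k=2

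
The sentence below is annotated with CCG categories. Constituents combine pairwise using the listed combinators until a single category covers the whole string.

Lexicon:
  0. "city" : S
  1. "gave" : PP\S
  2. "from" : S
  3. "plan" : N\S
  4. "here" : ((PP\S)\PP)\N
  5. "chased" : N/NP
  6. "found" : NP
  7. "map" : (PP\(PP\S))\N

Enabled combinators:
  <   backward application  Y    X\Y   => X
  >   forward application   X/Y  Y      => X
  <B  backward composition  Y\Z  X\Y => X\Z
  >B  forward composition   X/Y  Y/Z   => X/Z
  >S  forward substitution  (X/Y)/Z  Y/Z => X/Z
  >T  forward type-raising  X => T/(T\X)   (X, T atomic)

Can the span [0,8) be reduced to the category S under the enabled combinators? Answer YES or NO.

NO

S PP\S S N\S ((PP\S)\PP)\N N/NP NP (PP\(PP\S))\N
CKY chart[0,8] = {N/(N\PP), NP/(NP\PP), PP, PP/(PP\PP), S/(S\PP)}; S ∉ chart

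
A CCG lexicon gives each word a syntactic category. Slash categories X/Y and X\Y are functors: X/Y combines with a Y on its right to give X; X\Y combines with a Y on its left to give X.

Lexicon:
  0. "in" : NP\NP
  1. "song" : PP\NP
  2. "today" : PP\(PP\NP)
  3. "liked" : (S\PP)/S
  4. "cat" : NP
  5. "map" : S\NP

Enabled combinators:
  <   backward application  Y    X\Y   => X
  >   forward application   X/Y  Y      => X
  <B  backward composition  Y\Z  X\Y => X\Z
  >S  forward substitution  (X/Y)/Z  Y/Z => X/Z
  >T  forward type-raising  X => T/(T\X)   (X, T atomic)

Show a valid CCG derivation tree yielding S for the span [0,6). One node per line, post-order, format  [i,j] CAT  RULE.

[0,6] S   <
  [0,3] PP   <
    [0,2] PP\NP   <B
      [0,1] "in" : NP\NP
      [1,2] "song" : PP\NP
    [2,3] "today" : PP\(PP\NP)
  [3,6] S\PP   >
    [3,4] "liked" : (S\PP)/S
    [4,6] S   >
      [4,5] S/(S\NP)   >T
        [4,5] "cat" : NP
      [5,6] "map" : S\NP

[0,1] NP\NP  lex  "in"
[1,2] PP\NP  lex  "song"
[0,2] PP\NP  <B  k=1
[2,3] PP\(PP\NP)  lex  "today"
[0,3] PP  <  k=2
[3,4] (S\PP)/S  lex  "liked"
[4,5] NP  lex  "cat"
[4,5] S/(S\NP)  >T
[5,6] S\NP  lex  "map"
[4,6] S  >  k=5
[3,6] S\PP  >  k=4
[0,6] S  <  k=3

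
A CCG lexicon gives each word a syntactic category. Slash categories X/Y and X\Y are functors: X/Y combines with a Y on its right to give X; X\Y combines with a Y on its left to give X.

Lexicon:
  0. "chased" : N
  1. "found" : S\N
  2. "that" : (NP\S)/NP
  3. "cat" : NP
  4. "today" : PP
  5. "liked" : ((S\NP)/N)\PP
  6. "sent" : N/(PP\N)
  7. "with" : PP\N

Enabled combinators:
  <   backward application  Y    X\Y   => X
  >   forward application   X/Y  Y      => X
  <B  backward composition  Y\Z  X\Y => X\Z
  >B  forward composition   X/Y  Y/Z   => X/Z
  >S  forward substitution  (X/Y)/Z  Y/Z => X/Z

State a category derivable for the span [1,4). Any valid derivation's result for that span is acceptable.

[0,8] S   <
  [0,4] NP   <
    [0,1] "chased" : N
    [1,4] NP\N   <B
      [1,2] "found" : S\N
      [2,4] NP\S   >
        [2,3] "that" : (NP\S)/NP
        [3,4] "cat" : NP
  [4,8] S\NP   >
    [4,6] (S\NP)/N   <
      [4,5] "today" : PP
      [5,6] "liked" : ((S\NP)/N)\PP
    [6,8] N   >
      [6,7] "sent" : N/(PP\N)
      [7,8] "with" : PP\N

NP\N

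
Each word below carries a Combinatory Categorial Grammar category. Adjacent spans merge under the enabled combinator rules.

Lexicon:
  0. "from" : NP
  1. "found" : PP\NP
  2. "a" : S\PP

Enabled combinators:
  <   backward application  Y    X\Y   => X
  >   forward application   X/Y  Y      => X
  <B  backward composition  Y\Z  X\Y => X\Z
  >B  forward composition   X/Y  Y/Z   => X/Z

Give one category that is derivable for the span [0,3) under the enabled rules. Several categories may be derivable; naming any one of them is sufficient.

S

[0,3] S   <
  [0,1] "from" : NP
  [1,3] S\NP   <B
    [1,2] "found" : PP\NP
    [2,3] "a" : S\PP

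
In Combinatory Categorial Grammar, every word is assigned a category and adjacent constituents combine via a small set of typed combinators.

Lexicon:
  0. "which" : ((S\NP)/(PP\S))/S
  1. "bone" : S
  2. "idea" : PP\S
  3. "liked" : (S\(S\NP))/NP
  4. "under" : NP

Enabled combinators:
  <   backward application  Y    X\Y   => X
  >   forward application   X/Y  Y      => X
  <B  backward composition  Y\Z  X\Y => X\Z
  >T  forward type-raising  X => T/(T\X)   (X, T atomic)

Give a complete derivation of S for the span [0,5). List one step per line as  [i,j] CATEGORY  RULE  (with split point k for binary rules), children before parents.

[0,1] ((S\NP)/(PP\S))/S  lex  "which"
[1,2] S  lex  "bone"
[0,2] (S\NP)/(PP\S)  >  k=1
[2,3] PP\S  lex  "idea"
[0,3] S\NP  >  k=2
[3,4] (S\(S\NP))/NP  lex  "liked"
[4,5] NP  lex  "under"
[3,5] S\(S\NP)  >  k=4
[0,5] S  <  k=3

[0,5] S   <
  [0,3] S\NP   >
    [0,2] (S\NP)/(PP\S)   >
      [0,1] "which" : ((S\NP)/(PP\S))/S
      [1,2] "bone" : S
    [2,3] "idea" : PP\S
  [3,5] S\(S\NP)   >
    [3,4] "liked" : (S\(S\NP))/NP
    [4,5] "under" : NP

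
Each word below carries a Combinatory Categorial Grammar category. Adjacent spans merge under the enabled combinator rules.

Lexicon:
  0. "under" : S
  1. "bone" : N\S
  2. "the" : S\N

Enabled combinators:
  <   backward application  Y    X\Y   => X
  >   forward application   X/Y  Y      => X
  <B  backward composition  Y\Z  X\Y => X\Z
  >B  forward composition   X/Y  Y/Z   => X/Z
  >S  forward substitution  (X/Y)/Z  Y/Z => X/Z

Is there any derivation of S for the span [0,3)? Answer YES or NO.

[0,3] S   <
  [0,2] N   <
    [0,1] "under" : S
    [1,2] "bone" : N\S
  [2,3] "the" : S\N

YES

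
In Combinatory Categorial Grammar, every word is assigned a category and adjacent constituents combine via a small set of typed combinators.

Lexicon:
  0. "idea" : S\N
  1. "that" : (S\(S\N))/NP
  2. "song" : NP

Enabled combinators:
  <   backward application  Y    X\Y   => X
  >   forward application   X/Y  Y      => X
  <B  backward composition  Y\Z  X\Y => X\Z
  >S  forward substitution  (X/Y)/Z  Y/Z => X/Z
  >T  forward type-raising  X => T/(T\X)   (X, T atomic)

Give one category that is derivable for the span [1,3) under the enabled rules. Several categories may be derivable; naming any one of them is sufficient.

[0,3] S   <
  [0,1] "idea" : S\N
  [1,3] S\(S\N)   >
    [1,2] "that" : (S\(S\N))/NP
    [2,3] "song" : NP

S\(S\N)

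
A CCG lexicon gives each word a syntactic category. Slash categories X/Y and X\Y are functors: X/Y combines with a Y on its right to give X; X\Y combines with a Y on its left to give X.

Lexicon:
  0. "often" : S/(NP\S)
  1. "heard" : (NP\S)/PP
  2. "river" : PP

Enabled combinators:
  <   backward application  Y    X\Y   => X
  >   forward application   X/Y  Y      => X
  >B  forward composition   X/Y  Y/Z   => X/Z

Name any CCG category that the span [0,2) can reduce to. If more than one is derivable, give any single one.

[0,3] S   >
  [0,2] S/PP   >B
    [0,1] "often" : S/(NP\S)
    [1,2] "heard" : (NP\S)/PP
  [2,3] "river" : PP

S/PP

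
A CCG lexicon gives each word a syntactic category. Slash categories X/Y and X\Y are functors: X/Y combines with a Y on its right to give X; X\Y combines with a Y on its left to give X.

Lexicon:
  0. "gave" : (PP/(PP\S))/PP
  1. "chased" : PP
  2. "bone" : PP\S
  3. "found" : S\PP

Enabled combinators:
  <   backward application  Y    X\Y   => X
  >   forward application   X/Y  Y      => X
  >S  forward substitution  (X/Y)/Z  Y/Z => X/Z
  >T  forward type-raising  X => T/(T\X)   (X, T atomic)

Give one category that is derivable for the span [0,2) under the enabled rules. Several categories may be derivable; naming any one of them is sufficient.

[0,4] S   <
  [0,3] PP   >
    [0,2] PP/(PP\S)   >
      [0,1] "gave" : (PP/(PP\S))/PP
      [1,2] "chased" : PP
    [2,3] "bone" : PP\S
  [3,4] "found" : S\PP

PP/(PP\S)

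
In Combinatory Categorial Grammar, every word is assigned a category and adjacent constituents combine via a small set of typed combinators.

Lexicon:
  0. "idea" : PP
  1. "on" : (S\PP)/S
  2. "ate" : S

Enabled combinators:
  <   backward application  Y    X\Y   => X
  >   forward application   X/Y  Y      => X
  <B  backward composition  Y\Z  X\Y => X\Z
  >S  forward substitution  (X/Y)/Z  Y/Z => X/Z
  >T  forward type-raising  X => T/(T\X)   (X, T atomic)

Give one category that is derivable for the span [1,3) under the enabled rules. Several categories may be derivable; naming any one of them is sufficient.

S\PP

[0,3] S   <
  [0,1] "idea" : PP
  [1,3] S\PP   >
    [1,2] "on" : (S\PP)/S
    [2,3] "ate" : S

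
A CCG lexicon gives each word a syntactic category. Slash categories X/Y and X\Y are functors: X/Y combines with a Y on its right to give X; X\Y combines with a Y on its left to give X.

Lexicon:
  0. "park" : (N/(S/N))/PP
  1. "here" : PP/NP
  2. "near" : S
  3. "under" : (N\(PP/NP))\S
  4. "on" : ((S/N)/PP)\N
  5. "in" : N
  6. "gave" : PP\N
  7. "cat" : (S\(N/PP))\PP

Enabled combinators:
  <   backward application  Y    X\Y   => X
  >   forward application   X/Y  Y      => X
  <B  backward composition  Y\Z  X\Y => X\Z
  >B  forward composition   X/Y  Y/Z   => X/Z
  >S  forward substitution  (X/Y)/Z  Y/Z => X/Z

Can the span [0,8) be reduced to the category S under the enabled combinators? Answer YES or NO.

[0,8] S   <
  [0,5] N/PP   >S
    [0,1] "park" : (N/(S/N))/PP
    [1,5] (S/N)/PP   <
      [1,4] N   <
        [1,2] "here" : PP/NP
        [2,4] N\(PP/NP)   <
          [2,3] "near" : S
          [3,4] "under" : (N\(PP/NP))\S
      [4,5] "on" : ((S/N)/PP)\N
  [5,8] S\(N/PP)   <
    [5,7] PP   <
      [5,6] "in" : N
      [6,7] "gave" : PP\N
    [7,8] "cat" : (S\(N/PP))\PP

YES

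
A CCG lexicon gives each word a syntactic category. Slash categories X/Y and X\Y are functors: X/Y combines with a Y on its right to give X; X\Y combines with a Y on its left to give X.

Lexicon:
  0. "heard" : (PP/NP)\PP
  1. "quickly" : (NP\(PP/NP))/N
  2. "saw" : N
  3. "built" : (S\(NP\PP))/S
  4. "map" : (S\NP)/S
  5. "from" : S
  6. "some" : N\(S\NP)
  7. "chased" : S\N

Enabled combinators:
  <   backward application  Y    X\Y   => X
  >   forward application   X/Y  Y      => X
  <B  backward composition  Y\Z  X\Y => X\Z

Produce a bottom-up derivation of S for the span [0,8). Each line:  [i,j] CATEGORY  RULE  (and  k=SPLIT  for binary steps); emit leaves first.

[0,8] S   <
  [0,3] NP\PP   <B
    [0,1] "heard" : (PP/NP)\PP
    [1,3] NP\(PP/NP)   >
      [1,2] "quickly" : (NP\(PP/NP))/N
      [2,3] "saw" : N
  [3,8] S\(NP\PP)   >
    [3,4] "built" : (S\(NP\PP))/S
    [4,8] S   <
      [4,7] N   <
        [4,6] S\NP   >
          [4,5] "map" : (S\NP)/S
          [5,6] "from" : S
        [6,7] "some" : N\(S\NP)
      [7,8] "chased" : S\N

[0,1] (PP/NP)\PP  lex  "heard"
[1,2] (NP\(PP/NP))/N  lex  "quickly"
[2,3] N  lex  "saw"
[1,3] NP\(PP/NP)  >  k=2
[0,3] NP\PP  <B  k=1
[3,4] (S\(NP\PP))/S  lex  "built"
[4,5] (S\NP)/S  lex  "map"
[5,6] S  lex  "from"
[4,6] S\NP  >  k=5
[6,7] N\(S\NP)  lex  "some"
[4,7] N  <  k=6
[7,8] S\N  lex  "chased"
[4,8] S  <  k=7
[3,8] S\(NP\PP)  >  k=4
[0,8] S  <  k=3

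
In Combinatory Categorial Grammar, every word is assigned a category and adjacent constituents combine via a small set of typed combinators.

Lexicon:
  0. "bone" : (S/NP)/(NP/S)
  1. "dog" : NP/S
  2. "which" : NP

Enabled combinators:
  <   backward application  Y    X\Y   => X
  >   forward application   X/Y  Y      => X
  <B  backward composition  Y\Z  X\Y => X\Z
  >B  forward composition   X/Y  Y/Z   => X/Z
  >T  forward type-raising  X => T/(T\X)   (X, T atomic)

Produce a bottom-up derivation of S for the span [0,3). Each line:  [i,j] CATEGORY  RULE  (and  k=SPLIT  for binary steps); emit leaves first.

[0,3] S   >
  [0,2] S/NP   >
    [0,1] "bone" : (S/NP)/(NP/S)
    [1,2] "dog" : NP/S
  [2,3] "which" : NP

[0,1] (S/NP)/(NP/S)  lex  "bone"
[1,2] NP/S  lex  "dog"
[0,2] S/NP  >  k=1
[2,3] NP  lex  "which"
[0,3] S  >  k=2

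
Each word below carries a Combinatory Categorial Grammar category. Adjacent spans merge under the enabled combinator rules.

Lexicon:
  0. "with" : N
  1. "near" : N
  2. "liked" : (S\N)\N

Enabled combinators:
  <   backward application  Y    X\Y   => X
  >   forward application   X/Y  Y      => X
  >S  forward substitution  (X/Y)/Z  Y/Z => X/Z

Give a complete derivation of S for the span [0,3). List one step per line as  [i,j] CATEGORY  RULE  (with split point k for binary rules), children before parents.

[0,3] S   <
  [0,1] "with" : N
  [1,3] S\N   <
    [1,2] "near" : N
    [2,3] "liked" : (S\N)\N

[0,1] N  lex  "with"
[1,2] N  lex  "near"
[2,3] (S\N)\N  lex  "liked"
[1,3] S\N  <  k=2
[0,3] S  <  k=1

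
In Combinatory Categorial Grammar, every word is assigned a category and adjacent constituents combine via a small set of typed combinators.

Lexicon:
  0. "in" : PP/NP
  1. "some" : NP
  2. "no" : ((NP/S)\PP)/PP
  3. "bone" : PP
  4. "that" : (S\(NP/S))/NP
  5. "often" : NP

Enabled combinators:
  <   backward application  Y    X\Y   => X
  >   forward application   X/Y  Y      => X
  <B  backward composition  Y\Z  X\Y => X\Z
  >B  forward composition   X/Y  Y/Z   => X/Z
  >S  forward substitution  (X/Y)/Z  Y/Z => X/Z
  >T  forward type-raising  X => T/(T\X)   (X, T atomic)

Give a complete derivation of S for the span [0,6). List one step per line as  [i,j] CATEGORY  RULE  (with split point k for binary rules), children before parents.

[0,6] S   <
  [0,4] NP/S   <
    [0,2] PP   >
      [0,1] "in" : PP/NP
      [1,2] "some" : NP
    [2,4] (NP/S)\PP   >
      [2,3] "no" : ((NP/S)\PP)/PP
      [3,4] "bone" : PP
  [4,6] S\(NP/S)   >
    [4,5] "that" : (S\(NP/S))/NP
    [5,6] "often" : NP

[0,1] PP/NP  lex  "in"
[1,2] NP  lex  "some"
[0,2] PP  >  k=1
[2,3] ((NP/S)\PP)/PP  lex  "no"
[3,4] PP  lex  "bone"
[2,4] (NP/S)\PP  >  k=3
[0,4] NP/S  <  k=2
[4,5] (S\(NP/S))/NP  lex  "that"
[5,6] NP  lex  "often"
[4,6] S\(NP/S)  >  k=5
[0,6] S  <  k=4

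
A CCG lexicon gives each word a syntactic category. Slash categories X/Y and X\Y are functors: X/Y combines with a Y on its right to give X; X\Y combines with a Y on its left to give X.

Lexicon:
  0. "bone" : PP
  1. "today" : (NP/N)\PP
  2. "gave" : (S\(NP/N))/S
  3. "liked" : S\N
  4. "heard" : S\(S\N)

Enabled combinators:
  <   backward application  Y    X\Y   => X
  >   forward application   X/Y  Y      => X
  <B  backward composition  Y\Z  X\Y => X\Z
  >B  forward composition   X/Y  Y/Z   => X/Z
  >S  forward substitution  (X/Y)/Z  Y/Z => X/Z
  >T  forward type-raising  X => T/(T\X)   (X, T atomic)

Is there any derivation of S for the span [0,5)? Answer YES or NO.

[0,5] S   <
  [0,2] NP/N   <
    [0,1] "bone" : PP
    [1,2] "today" : (NP/N)\PP
  [2,5] S\(NP/N)   >
    [2,3] "gave" : (S\(NP/N))/S
    [3,5] S   <
      [3,4] "liked" : S\N
      [4,5] "heard" : S\(S\N)

YES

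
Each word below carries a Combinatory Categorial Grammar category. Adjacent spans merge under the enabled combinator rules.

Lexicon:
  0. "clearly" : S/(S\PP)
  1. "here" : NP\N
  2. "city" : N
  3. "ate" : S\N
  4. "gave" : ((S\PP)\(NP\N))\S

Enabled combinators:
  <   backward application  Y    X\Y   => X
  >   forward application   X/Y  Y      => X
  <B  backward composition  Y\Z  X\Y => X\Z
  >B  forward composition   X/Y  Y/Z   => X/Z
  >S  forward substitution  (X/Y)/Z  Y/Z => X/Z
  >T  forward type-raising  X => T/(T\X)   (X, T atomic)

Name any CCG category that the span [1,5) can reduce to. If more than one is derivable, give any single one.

S\PP

[0,5] S   >
  [0,1] "clearly" : S/(S\PP)
  [1,5] S\PP   <
    [1,2] "here" : NP\N
    [2,5] (S\PP)\(NP\N)   <
      [2,4] S   <
        [2,3] "city" : N
        [3,4] "ate" : S\N
      [4,5] "gave" : ((S\PP)\(NP\N))\S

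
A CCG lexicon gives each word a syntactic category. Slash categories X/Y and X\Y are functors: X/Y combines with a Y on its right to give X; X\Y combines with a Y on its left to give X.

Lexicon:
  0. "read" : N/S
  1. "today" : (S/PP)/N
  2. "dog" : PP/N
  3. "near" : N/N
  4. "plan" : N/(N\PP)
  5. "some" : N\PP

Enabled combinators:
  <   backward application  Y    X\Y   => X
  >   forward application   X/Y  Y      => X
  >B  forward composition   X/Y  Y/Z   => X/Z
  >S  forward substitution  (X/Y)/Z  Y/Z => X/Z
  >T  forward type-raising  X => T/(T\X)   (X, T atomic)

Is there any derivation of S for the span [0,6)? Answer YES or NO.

NO

N/S (S/PP)/N PP/N N/N N/(N\PP) N\PP
CKY chart[0,6] = {N, N/(N\N), N/(S\S), NP/(NP\N), PP/(PP\N), S/(S\N)}; S ∉ chart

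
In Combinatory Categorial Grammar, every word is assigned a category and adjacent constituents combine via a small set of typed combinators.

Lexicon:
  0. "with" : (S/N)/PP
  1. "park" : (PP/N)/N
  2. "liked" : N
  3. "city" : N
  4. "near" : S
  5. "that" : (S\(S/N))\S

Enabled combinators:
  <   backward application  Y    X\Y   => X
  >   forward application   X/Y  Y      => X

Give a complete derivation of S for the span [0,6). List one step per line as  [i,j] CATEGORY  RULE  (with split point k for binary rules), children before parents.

[0,1] (S/N)/PP  lex  "with"
[1,2] (PP/N)/N  lex  "park"
[2,3] N  lex  "liked"
[1,3] PP/N  >  k=2
[3,4] N  lex  "city"
[1,4] PP  >  k=3
[0,4] S/N  >  k=1
[4,5] S  lex  "near"
[5,6] (S\(S/N))\S  lex  "that"
[4,6] S\(S/N)  <  k=5
[0,6] S  <  k=4

[0,6] S   <
  [0,4] S/N   >
    [0,1] "with" : (S/N)/PP
    [1,4] PP   >
      [1,3] PP/N   >
        [1,2] "park" : (PP/N)/N
        [2,3] "liked" : N
      [3,4] "city" : N
  [4,6] S\(S/N)   <
    [4,5] "near" : S
    [5,6] "that" : (S\(S/N))\S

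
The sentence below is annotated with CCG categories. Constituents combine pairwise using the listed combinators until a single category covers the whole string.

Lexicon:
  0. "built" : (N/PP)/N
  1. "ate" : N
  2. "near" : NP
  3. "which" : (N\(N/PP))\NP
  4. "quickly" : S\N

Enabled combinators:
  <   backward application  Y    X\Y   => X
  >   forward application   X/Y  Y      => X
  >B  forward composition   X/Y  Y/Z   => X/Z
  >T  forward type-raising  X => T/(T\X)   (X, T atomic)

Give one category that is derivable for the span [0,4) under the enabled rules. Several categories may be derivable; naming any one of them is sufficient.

[0,5] S   <
  [0,4] N   <
    [0,2] N/PP   >
      [0,1] "built" : (N/PP)/N
      [1,2] "ate" : N
    [2,4] N\(N/PP)   <
      [2,3] "near" : NP
      [3,4] "which" : (N\(N/PP))\NP
  [4,5] "quickly" : S\N

N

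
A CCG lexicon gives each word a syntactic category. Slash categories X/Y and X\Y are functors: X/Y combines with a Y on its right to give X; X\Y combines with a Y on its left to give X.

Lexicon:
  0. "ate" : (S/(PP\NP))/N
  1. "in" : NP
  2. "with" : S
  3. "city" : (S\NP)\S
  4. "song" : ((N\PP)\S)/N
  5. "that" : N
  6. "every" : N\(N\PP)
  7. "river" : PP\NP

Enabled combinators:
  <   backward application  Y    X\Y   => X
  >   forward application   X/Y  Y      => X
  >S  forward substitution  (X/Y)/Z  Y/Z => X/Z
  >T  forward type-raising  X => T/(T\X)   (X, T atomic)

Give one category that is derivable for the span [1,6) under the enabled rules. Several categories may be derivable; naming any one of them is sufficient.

[0,8] S   >
  [0,7] S/(PP\NP)   >
    [0,1] "ate" : (S/(PP\NP))/N
    [1,7] N   <
      [1,6] N\PP   <
        [1,4] S   <
          [1,2] "in" : NP
          [2,4] S\NP   <
            [2,3] "with" : S
            [3,4] "city" : (S\NP)\S
        [4,6] (N\PP)\S   >
          [4,5] "song" : ((N\PP)\S)/N
          [5,6] "that" : N
      [6,7] "every" : N\(N\PP)
  [7,8] "river" : PP\NP

N\PP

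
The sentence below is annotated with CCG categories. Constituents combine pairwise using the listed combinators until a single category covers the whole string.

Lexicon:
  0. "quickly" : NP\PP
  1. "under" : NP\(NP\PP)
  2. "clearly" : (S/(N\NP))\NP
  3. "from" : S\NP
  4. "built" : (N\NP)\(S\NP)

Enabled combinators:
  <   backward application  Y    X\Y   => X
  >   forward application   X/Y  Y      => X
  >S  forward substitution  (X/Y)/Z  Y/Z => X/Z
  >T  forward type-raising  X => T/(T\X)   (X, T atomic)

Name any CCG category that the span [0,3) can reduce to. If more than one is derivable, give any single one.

S/(N\NP)

[0,5] S   >
  [0,3] S/(N\NP)   <
    [0,2] NP   <
      [0,1] "quickly" : NP\PP
      [1,2] "under" : NP\(NP\PP)
    [2,3] "clearly" : (S/(N\NP))\NP
  [3,5] N\NP   <
    [3,4] "from" : S\NP
    [4,5] "built" : (N\NP)\(S\NP)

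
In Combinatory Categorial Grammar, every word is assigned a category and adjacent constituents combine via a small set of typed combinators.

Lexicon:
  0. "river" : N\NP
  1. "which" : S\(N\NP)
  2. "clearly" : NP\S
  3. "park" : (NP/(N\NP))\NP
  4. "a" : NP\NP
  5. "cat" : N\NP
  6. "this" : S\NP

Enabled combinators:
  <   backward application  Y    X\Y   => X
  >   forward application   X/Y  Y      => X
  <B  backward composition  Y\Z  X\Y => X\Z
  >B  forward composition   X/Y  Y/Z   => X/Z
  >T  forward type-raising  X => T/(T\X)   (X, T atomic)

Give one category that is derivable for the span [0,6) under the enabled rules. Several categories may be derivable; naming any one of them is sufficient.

NP

[0,7] S   <
  [0,6] NP   >
    [0,4] NP/(N\NP)   <
      [0,3] NP   <
        [0,2] S   <
          [0,1] "river" : N\NP
          [1,2] "which" : S\(N\NP)
        [2,3] "clearly" : NP\S
      [3,4] "park" : (NP/(N\NP))\NP
    [4,6] N\NP   <B
      [4,5] "a" : NP\NP
      [5,6] "cat" : N\NP
  [6,7] "this" : S\NP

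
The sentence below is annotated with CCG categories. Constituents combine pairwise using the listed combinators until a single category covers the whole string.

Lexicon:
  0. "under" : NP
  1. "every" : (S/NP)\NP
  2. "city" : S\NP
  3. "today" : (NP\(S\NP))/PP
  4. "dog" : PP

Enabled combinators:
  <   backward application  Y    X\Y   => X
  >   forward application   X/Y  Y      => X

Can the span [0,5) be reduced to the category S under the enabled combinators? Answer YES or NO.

[0,5] S   >
  [0,2] S/NP   <
    [0,1] "under" : NP
    [1,2] "every" : (S/NP)\NP
  [2,5] NP   <
    [2,3] "city" : S\NP
    [3,5] NP\(S\NP)   >
      [3,4] "today" : (NP\(S\NP))/PP
      [4,5] "dog" : PP

YES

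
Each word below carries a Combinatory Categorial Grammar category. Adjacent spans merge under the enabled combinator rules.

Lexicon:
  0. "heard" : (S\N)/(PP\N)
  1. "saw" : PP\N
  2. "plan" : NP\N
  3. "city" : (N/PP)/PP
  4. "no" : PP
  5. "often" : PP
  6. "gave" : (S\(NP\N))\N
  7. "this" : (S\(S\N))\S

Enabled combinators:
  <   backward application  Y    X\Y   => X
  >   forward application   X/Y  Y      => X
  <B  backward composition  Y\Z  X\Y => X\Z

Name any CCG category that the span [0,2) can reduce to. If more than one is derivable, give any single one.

[0,8] S   <
  [0,2] S\N   >
    [0,1] "heard" : (S\N)/(PP\N)
    [1,2] "saw" : PP\N
  [2,8] S\(S\N)   <
    [2,7] S   <
      [2,3] "plan" : NP\N
      [3,7] S\(NP\N)   <
        [3,6] N   >
          [3,5] N/PP   >
            [3,4] "city" : (N/PP)/PP
            [4,5] "no" : PP
          [5,6] "often" : PP
        [6,7] "gave" : (S\(NP\N))\N
    [7,8] "this" : (S\(S\N))\S

S\N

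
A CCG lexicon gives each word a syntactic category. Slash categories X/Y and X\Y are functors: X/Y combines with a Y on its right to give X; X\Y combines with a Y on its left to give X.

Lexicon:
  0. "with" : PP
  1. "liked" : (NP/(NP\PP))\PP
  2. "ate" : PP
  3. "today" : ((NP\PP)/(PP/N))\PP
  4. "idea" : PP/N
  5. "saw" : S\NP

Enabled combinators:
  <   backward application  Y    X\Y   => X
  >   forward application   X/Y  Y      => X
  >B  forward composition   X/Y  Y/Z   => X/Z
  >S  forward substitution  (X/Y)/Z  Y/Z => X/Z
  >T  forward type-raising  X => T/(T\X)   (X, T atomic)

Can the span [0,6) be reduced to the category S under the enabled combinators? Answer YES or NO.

YES

[0,6] S   <
  [0,5] NP   >
    [0,2] NP/(NP\PP)   <
      [0,1] "with" : PP
      [1,2] "liked" : (NP/(NP\PP))\PP
    [2,5] NP\PP   >
      [2,4] (NP\PP)/(PP/N)   <
        [2,3] "ate" : PP
        [3,4] "today" : ((NP\PP)/(PP/N))\PP
      [4,5] "idea" : PP/N
  [5,6] "saw" : S\NP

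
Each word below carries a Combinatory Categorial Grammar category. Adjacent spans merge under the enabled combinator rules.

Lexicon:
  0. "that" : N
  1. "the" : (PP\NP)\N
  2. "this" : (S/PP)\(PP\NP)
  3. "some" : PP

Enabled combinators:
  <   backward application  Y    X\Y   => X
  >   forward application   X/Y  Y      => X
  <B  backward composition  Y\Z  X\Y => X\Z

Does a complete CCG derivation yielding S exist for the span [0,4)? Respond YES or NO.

YES

[0,4] S   >
  [0,3] S/PP   <
    [0,2] PP\NP   <
      [0,1] "that" : N
      [1,2] "the" : (PP\NP)\N
    [2,3] "this" : (S/PP)\(PP\NP)
  [3,4] "some" : PP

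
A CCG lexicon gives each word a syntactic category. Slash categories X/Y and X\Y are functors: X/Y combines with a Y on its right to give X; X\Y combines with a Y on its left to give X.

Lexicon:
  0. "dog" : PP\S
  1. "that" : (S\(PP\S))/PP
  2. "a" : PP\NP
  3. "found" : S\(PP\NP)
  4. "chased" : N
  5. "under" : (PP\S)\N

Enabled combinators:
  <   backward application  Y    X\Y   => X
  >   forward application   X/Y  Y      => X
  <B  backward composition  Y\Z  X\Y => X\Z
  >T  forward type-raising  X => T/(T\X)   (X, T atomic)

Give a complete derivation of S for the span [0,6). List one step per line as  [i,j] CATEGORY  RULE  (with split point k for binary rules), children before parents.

[0,1] PP\S  lex  "dog"
[1,2] (S\(PP\S))/PP  lex  "that"
[2,3] PP\NP  lex  "a"
[3,4] S\(PP\NP)  lex  "found"
[2,4] S  <  k=3
[4,5] N  lex  "chased"
[5,6] (PP\S)\N  lex  "under"
[4,6] PP\S  <  k=5
[2,6] PP  <  k=4
[1,6] S\(PP\S)  >  k=2
[0,6] S  <  k=1

[0,6] S   <
  [0,1] "dog" : PP\S
  [1,6] S\(PP\S)   >
    [1,2] "that" : (S\(PP\S))/PP
    [2,6] PP   <
      [2,4] S   <
        [2,3] "a" : PP\NP
        [3,4] "found" : S\(PP\NP)
      [4,6] PP\S   <
        [4,5] "chased" : N
        [5,6] "under" : (PP\S)\N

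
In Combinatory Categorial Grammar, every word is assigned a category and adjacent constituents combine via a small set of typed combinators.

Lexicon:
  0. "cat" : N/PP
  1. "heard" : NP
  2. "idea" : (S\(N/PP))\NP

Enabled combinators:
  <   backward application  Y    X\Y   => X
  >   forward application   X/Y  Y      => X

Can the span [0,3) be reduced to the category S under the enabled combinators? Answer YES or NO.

[0,3] S   <
  [0,1] "cat" : N/PP
  [1,3] S\(N/PP)   <
    [1,2] "heard" : NP
    [2,3] "idea" : (S\(N/PP))\NP

YES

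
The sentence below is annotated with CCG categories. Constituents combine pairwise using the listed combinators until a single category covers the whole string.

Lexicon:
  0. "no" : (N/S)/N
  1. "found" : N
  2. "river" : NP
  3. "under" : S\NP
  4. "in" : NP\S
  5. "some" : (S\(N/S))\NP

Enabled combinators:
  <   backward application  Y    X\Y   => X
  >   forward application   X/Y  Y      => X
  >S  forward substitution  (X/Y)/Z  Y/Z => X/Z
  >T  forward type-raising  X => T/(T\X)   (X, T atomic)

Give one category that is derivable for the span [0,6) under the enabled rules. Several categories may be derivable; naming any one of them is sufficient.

S

[0,6] S   <
  [0,2] N/S   >
    [0,1] "no" : (N/S)/N
    [1,2] "found" : N
  [2,6] S\(N/S)   <
    [2,5] NP   <
      [2,4] S   >
        [2,3] S/(S\NP)   >T
          [2,3] "river" : NP
        [3,4] "under" : S\NP
      [4,5] "in" : NP\S
    [5,6] "some" : (S\(N/S))\NP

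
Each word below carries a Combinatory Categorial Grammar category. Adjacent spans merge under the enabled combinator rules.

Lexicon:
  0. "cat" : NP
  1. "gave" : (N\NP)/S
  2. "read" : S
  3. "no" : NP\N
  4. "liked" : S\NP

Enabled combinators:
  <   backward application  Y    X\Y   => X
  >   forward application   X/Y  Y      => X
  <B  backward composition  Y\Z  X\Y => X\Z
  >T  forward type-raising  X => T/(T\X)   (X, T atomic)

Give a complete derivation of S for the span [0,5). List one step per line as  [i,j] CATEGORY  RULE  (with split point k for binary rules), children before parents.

[0,5] S   <
  [0,4] NP   <
    [0,3] N   <
      [0,1] "cat" : NP
      [1,3] N\NP   >
        [1,2] "gave" : (N\NP)/S
        [2,3] "read" : S
    [3,4] "no" : NP\N
  [4,5] "liked" : S\NP

[0,1] NP  lex  "cat"
[1,2] (N\NP)/S  lex  "gave"
[2,3] S  lex  "read"
[1,3] N\NP  >  k=2
[0,3] N  <  k=1
[3,4] NP\N  lex  "no"
[0,4] NP  <  k=3
[4,5] S\NP  lex  "liked"
[0,5] S  <  k=4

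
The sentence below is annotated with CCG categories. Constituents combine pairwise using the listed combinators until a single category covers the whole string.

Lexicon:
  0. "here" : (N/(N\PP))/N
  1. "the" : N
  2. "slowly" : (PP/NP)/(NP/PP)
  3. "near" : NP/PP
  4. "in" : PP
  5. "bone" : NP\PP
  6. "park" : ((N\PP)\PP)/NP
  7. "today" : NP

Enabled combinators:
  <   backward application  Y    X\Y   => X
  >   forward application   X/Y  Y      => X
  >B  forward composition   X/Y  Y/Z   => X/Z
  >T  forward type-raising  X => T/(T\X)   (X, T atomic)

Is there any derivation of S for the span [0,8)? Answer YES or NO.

NO

(N/(N\PP))/N N (PP/NP)/(NP/PP) NP/PP PP NP\PP ((N\PP)\PP)/NP NP
CKY chart[0,8] = {N, N/(N\N), NP/(NP\N), PP/(PP\N), S/(S\N)}; S ∉ chart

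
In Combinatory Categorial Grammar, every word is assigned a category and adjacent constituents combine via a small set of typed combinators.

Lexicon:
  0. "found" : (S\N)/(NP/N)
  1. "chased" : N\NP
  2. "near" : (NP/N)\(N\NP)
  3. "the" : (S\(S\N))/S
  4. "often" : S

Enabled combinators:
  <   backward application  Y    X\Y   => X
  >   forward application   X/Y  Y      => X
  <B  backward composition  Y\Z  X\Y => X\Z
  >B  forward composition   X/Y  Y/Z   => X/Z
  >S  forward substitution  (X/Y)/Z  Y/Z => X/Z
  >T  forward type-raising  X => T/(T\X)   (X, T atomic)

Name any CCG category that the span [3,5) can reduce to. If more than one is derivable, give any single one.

S\(S\N)

[0,5] S   <
  [0,3] S\N   >
    [0,1] "found" : (S\N)/(NP/N)
    [1,3] NP/N   <
      [1,2] "chased" : N\NP
      [2,3] "near" : (NP/N)\(N\NP)
  [3,5] S\(S\N)   >
    [3,4] "the" : (S\(S\N))/S
    [4,5] "often" : S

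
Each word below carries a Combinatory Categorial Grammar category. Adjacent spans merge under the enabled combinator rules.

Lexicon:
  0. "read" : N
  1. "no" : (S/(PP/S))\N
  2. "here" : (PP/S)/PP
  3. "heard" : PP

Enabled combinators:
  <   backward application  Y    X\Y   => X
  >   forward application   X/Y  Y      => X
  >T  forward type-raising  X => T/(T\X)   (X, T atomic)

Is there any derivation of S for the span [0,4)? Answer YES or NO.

[0,4] S   >
  [0,2] S/(PP/S)   <
    [0,1] "read" : N
    [1,2] "no" : (S/(PP/S))\N
  [2,4] PP/S   >
    [2,3] "here" : (PP/S)/PP
    [3,4] "heard" : PP

YES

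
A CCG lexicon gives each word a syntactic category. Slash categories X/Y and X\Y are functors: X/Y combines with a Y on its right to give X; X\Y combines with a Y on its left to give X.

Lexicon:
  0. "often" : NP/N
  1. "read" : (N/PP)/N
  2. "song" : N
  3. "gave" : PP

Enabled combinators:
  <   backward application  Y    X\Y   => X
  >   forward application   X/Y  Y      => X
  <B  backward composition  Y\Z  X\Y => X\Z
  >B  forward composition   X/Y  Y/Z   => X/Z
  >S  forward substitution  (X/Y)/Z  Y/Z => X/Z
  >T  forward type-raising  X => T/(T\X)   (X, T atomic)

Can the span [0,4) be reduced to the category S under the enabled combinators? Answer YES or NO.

NP/N (N/PP)/N N PP
CKY chart[0,4] = {N/(N\NP), NP, NP/(NP\NP), NP/(N\N), NP/(PP\PP), PP/(PP\NP), S/(S\NP)}; S ∉ chart

NO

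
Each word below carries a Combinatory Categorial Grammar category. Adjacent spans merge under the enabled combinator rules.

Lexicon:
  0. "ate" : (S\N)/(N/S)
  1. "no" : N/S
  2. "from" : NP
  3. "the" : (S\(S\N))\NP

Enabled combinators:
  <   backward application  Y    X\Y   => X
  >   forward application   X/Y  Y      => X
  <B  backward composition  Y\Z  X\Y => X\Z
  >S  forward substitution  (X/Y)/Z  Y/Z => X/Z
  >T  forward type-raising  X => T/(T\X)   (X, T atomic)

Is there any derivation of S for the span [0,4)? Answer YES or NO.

YES

[0,4] S   <
  [0,2] S\N   >
    [0,1] "ate" : (S\N)/(N/S)
    [1,2] "no" : N/S
  [2,4] S\(S\N)   <
    [2,3] "from" : NP
    [3,4] "the" : (S\(S\N))\NP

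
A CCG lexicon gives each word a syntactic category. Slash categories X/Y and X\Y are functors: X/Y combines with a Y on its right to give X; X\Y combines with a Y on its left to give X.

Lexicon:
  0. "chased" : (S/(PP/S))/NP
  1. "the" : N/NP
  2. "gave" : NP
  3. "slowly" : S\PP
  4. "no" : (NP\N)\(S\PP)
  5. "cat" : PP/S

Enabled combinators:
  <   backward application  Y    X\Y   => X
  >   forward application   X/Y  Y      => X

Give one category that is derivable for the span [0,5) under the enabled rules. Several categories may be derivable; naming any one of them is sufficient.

S/(PP/S)

[0,6] S   >
  [0,5] S/(PP/S)   >
    [0,1] "chased" : (S/(PP/S))/NP
    [1,5] NP   <
      [1,3] N   >
        [1,2] "the" : N/NP
        [2,3] "gave" : NP
      [3,5] NP\N   <
        [3,4] "slowly" : S\PP
        [4,5] "no" : (NP\N)\(S\PP)
  [5,6] "cat" : PP/S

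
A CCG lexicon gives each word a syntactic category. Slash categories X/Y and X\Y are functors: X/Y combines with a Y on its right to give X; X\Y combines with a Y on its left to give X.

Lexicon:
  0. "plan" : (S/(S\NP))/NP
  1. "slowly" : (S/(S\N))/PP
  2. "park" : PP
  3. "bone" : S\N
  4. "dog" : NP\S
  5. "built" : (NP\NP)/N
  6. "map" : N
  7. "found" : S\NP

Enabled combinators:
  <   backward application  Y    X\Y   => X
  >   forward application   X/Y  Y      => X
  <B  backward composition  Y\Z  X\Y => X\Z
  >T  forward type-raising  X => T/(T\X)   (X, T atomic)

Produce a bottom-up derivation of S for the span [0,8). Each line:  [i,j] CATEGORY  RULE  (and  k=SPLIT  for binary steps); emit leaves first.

[0,1] (S/(S\NP))/NP  lex  "plan"
[1,2] (S/(S\N))/PP  lex  "slowly"
[2,3] PP  lex  "park"
[1,3] S/(S\N)  >  k=2
[3,4] S\N  lex  "bone"
[1,4] S  >  k=3
[4,5] NP\S  lex  "dog"
[1,5] NP  <  k=4
[0,5] S/(S\NP)  >  k=1
[5,6] (NP\NP)/N  lex  "built"
[6,7] N  lex  "map"
[5,7] NP\NP  >  k=6
[7,8] S\NP  lex  "found"
[5,8] S\NP  <B  k=7
[0,8] S  >  k=5

[0,8] S   >
  [0,5] S/(S\NP)   >
    [0,1] "plan" : (S/(S\NP))/NP
    [1,5] NP   <
      [1,4] S   >
        [1,3] S/(S\N)   >
          [1,2] "slowly" : (S/(S\N))/PP
          [2,3] "park" : PP
        [3,4] "bone" : S\N
      [4,5] "dog" : NP\S
  [5,8] S\NP   <B
    [5,7] NP\NP   >
      [5,6] "built" : (NP\NP)/N
      [6,7] "map" : N
    [7,8] "found" : S\NP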